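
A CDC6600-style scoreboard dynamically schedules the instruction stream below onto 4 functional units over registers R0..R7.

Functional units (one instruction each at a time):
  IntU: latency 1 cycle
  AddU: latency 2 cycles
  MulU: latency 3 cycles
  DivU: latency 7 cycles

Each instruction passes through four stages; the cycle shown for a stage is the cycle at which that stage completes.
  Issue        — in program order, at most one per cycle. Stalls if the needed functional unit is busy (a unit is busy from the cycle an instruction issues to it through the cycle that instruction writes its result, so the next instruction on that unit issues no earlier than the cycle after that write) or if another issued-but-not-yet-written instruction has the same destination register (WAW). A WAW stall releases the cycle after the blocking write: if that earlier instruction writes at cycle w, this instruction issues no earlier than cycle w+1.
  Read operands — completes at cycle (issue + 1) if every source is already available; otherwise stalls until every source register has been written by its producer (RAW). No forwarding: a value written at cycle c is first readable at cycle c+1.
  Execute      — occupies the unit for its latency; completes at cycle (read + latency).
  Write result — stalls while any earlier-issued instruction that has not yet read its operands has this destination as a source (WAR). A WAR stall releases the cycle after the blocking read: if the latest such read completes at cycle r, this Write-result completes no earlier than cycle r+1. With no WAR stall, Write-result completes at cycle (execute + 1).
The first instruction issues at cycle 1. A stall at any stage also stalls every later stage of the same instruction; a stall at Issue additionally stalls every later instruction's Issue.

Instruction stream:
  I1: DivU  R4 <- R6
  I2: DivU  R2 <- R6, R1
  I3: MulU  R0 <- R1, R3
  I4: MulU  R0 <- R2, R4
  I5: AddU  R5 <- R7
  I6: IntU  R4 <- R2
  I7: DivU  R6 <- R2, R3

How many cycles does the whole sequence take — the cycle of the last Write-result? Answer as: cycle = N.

c1: I1→DivU
c2: I1 RO
c9: I1 EX
c10: I1 WR R4
c11: I2→DivU
c12: I2 RO; I3→MulU
c13: I3 RO
c16: I3 EX
c17: I3 WR R0
c18: I4→MulU
c19: I2 EX; I5→AddU
c20: I2 WR R2; I5 RO; I6→IntU
c21: I4 RO; I6 RO; I7→DivU
c22: I5 EX; I6 EX; I7 RO
c23: I5 WR R5; I6 WR R4
c24: I4 EX
c25: I4 WR R0
c29: I7 EX
c30: I7 WR R6

cycle = 30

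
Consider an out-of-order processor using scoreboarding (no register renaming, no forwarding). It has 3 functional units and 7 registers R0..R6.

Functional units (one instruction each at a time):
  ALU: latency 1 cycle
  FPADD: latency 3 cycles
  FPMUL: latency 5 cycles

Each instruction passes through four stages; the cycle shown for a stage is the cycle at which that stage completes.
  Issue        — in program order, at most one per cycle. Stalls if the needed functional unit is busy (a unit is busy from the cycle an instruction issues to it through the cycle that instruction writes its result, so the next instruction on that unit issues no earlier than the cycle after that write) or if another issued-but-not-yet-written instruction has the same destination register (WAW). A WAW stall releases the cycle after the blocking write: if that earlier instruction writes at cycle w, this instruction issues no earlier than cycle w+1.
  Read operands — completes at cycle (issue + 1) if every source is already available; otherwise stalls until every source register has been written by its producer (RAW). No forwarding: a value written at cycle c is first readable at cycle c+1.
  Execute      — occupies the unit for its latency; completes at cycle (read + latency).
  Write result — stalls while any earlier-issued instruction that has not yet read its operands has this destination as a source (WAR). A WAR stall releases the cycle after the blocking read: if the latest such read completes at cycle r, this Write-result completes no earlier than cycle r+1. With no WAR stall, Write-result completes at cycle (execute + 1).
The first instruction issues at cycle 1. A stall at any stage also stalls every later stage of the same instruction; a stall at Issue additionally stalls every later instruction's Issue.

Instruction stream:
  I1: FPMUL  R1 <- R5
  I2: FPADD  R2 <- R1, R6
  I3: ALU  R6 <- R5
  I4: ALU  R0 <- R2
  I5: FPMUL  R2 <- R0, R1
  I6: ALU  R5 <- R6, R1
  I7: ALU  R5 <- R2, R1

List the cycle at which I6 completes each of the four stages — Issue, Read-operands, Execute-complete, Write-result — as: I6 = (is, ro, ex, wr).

I1 -> (1, 2, 7, 8)
I2 -> (2, 9, 12, 13)  // RAW R1: wait I1 write@8
I3 -> (3, 4, 5, 10)  // WAR R6: wait I2 read@9
I4 -> (11, 14, 15, 16)  // struct: ALU busy until I3 writes@10, RAW R2: wait I2 write@13
I5 -> (14, 17, 22, 23)  // WAW R2: wait I2 write@13, RAW R0: wait I4 write@16
I6 -> (17, 18, 19, 20)  // struct: ALU busy until I4 writes@16
I7 -> (21, 24, 25, 26)  // struct: ALU busy until I6 writes@20, RAW R2: wait I5 write@23

I6 = (17, 18, 19, 20)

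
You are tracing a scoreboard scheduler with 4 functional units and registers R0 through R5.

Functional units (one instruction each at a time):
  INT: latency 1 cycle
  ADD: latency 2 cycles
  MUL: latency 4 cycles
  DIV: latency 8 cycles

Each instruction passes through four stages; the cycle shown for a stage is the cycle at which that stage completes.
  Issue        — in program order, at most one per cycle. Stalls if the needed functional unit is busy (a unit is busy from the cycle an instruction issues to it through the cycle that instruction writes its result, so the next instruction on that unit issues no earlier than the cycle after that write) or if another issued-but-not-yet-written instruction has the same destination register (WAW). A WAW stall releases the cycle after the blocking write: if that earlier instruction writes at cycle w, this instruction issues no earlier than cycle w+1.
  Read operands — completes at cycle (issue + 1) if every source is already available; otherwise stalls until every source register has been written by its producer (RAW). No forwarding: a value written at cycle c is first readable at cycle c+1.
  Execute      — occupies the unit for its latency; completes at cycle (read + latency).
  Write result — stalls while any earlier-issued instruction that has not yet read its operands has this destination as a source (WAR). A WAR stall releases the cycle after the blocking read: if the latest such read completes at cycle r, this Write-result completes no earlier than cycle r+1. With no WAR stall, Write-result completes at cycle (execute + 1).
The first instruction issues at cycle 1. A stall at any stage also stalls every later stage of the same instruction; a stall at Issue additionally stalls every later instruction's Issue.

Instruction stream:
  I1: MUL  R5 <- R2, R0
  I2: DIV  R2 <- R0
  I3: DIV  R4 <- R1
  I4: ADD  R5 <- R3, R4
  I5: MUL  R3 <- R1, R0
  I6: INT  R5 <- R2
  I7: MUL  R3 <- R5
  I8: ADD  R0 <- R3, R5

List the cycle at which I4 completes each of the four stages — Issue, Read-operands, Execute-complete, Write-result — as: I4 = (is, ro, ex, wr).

I4 = (14, 24, 26, 27)

  I1 | 1 | 2 | 6 | 7
  I2 | 2 | 3 | 11 | 12
  I3 | 13 | 14 | 22 | 23   struct: DIV busy until I2 writes@12
  I4 | 14 | 24 | 26 | 27   RAW R4: wait I3 write@23
  I5 | 15 | 16 | 20 | 25   WAR R3: wait I4 read@24
  I6 | 28 | 29 | 30 | 31   WAW R5: wait I4 write@27
  I7 | 29 | 32 | 36 | 37   RAW R5: wait I6 write@31
  I8 | 30 | 38 | 40 | 41   RAW R3: wait I7 write@37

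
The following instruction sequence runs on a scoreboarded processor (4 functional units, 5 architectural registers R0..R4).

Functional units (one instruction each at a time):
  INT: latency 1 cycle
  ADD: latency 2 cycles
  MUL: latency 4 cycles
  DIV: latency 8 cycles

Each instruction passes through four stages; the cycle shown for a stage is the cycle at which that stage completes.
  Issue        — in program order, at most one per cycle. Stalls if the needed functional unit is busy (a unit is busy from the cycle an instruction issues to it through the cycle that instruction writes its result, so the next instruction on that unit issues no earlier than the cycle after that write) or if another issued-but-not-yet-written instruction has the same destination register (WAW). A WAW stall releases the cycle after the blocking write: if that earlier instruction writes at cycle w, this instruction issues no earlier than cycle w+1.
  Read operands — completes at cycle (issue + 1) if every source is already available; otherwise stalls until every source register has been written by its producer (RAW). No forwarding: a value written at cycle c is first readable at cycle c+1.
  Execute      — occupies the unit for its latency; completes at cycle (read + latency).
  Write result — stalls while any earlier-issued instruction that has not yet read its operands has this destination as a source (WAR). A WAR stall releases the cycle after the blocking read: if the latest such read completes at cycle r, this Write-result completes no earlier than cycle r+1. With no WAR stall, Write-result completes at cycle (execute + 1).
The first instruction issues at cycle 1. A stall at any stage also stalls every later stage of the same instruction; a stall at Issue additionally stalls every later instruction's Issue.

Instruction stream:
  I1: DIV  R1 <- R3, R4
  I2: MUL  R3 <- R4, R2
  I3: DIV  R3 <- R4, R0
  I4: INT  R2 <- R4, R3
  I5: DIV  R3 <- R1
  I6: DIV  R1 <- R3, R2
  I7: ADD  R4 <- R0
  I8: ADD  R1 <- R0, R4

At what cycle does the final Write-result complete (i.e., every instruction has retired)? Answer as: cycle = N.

cycle = 49

I1 -> (1, 2, 10, 11)
I2 -> (2, 3, 7, 8)
I3 -> (12, 13, 21, 22)  // struct: DIV busy until I1 writes@11
I4 -> (13, 23, 24, 25)  // RAW R3: wait I3 write@22
I5 -> (23, 24, 32, 33)  // struct: DIV busy until I3 writes@22
I6 -> (34, 35, 43, 44)  // struct: DIV busy until I5 writes@33
I7 -> (35, 36, 38, 39)
I8 -> (45, 46, 48, 49)  // WAW R1: wait I6 write@44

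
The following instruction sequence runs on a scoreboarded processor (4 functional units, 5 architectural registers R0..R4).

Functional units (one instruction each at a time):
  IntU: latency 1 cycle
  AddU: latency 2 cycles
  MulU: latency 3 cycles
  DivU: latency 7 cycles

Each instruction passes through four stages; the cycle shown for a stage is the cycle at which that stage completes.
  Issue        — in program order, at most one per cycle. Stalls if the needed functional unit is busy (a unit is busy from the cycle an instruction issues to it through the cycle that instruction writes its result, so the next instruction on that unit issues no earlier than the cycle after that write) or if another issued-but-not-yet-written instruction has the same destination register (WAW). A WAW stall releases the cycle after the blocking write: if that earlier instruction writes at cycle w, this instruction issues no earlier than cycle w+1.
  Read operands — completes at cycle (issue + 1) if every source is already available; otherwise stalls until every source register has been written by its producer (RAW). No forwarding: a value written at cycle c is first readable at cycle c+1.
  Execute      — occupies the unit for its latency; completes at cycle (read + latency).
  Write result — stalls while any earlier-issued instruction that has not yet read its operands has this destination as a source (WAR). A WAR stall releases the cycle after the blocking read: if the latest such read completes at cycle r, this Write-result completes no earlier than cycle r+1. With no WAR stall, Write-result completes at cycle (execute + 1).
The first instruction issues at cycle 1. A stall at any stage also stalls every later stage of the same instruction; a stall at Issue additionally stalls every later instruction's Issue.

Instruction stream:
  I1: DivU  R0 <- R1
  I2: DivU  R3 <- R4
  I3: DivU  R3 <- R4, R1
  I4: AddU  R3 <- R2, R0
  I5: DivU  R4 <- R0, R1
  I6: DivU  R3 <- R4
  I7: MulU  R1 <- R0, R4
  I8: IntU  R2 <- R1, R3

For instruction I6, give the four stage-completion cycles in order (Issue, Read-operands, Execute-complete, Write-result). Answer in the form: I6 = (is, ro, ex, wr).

I6 = (42, 43, 50, 51)

cycle 1: I1→DivU
cycle 2: I1 RO
cycle 9: I1 EX
cycle 10: I1 WR R0
cycle 11: I2→DivU
cycle 12: I2 RO
cycle 19: I2 EX
cycle 20: I2 WR R3
cycle 21: I3→DivU
cycle 22: I3 RO
cycle 29: I3 EX
cycle 30: I3 WR R3
cycle 31: I4→AddU
cycle 32: I4 RO · I5→DivU
cycle 33: I5 RO
cycle 34: I4 EX
cycle 35: I4 WR R3
cycle 40: I5 EX
cycle 41: I5 WR R4
cycle 42: I6→DivU
cycle 43: I6 RO · I7→MulU
cycle 44: I7 RO · I8→IntU
cycle 47: I7 EX
cycle 48: I7 WR R1
cycle 50: I6 EX
cycle 51: I6 WR R3
cycle 52: I8 RO
cycle 53: I8 EX
cycle 54: I8 WR R2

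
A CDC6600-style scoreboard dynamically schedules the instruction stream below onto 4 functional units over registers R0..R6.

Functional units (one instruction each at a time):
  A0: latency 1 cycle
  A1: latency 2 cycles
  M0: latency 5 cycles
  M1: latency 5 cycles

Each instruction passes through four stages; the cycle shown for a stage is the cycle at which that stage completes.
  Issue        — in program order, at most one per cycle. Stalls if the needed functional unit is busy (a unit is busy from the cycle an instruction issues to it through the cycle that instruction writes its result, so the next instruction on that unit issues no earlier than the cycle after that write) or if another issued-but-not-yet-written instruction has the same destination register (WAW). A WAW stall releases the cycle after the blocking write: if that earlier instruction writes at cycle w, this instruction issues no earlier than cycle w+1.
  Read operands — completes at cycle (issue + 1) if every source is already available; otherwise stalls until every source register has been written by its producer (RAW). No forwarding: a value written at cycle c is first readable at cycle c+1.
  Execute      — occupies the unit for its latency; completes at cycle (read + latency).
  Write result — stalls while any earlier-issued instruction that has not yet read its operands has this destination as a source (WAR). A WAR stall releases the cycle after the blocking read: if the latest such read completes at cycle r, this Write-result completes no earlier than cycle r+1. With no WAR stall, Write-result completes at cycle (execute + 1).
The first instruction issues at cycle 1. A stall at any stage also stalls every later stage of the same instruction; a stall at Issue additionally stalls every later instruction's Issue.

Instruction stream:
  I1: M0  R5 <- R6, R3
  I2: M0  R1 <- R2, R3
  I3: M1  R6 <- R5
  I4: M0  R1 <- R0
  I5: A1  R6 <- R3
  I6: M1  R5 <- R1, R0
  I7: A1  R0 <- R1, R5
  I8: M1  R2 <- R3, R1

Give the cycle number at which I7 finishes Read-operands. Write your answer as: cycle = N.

cycle 1: I1 dispatched to M0
cycle 2: I1 operands ready
cycle 7: I1 complete
cycle 8: R5←I1
cycle 9: I2 dispatched to M0
cycle 10: I2 operands ready · I3 dispatched to M1
cycle 11: I3 operands ready
cycle 15: I2 complete
cycle 16: R1←I2 · I3 complete
cycle 17: R6←I3 · I4 dispatched to M0
cycle 18: I4 operands ready · I5 dispatched to A1
cycle 19: I5 operands ready · I6 dispatched to M1
cycle 21: I5 complete
cycle 22: R6←I5
cycle 23: I4 complete · I7 dispatched to A1
cycle 24: R1←I4
cycle 25: I6 operands ready
cycle 30: I6 complete
cycle 31: R5←I6
cycle 32: I7 operands ready · I8 dispatched to M1
cycle 33: I8 operands ready
cycle 34: I7 complete
cycle 35: R0←I7
cycle 38: I8 complete
cycle 39: R2←I8

cycle = 32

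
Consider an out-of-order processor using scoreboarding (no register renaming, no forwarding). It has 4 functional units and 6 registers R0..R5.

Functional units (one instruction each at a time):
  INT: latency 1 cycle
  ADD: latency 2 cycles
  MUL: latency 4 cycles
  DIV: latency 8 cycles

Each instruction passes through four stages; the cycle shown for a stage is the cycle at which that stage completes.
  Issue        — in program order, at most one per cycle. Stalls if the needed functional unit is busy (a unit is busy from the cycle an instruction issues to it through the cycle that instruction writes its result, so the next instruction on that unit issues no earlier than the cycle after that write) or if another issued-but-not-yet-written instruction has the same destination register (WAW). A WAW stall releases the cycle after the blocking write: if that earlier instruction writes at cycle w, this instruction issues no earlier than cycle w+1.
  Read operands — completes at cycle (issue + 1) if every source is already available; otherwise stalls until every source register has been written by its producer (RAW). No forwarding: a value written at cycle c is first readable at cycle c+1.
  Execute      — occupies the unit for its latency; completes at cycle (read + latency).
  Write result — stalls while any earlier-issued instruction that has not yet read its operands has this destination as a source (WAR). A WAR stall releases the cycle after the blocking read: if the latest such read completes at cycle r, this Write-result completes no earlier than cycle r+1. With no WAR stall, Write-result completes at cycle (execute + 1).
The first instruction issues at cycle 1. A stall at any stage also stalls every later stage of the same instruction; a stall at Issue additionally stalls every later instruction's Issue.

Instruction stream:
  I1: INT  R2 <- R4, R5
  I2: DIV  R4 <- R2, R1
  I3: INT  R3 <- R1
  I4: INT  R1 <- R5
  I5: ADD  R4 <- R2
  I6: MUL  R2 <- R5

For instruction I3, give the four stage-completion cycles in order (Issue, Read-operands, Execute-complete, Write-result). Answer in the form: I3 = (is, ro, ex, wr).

I3 = (5, 6, 7, 8)

t=1  I1→INT
t=2  I1 RO | I2→DIV
t=3  I1 EX
t=4  I1 WR R2
t=5  I2 RO | I3→INT
t=6  I3 RO
t=7  I3 EX
t=8  I3 WR R3
t=9  I4→INT
t=10  I4 RO
t=11  I4 EX
t=12  I4 WR R1
t=13  I2 EX
t=14  I2 WR R4
t=15  I5→ADD
t=16  I5 RO | I6→MUL
t=17  I6 RO
t=18  I5 EX
t=19  I5 WR R4
t=21  I6 EX
t=22  I6 WR R2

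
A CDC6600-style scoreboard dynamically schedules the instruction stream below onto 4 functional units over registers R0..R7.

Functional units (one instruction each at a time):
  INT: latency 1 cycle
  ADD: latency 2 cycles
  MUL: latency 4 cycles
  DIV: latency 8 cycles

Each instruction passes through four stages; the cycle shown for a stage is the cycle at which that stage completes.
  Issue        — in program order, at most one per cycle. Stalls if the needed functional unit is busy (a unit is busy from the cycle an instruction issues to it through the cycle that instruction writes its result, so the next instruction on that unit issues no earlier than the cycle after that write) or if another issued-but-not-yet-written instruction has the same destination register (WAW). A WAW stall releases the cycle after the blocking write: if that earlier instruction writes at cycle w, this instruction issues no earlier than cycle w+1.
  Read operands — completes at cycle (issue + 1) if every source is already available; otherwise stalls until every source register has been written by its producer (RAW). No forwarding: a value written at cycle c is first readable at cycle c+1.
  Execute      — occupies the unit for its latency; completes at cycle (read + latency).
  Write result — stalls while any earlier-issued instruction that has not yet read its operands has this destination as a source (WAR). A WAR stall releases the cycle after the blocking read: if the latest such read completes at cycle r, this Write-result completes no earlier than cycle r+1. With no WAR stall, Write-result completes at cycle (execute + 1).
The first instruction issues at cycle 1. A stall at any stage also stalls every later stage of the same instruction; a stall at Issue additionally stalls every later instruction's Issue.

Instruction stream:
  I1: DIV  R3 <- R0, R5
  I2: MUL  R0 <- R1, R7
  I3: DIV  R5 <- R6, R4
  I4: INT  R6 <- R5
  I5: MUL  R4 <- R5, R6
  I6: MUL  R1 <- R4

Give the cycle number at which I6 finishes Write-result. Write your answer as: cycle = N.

1) issue 1, read 2, done 10, write 11
2) issue 2, read 3, done 7, write 8
3) issue 12, read 13, done 21, write 22  <struct: DIV busy until I1 writes@11>
4) issue 13, read 23, done 24, write 25  <RAW R5: wait I3 write@22>
5) issue 14, read 26, done 30, write 31  <RAW R6: wait I4 write@25>
6) issue 32, read 33, done 37, write 38  <struct: MUL busy until I5 writes@31>

cycle = 38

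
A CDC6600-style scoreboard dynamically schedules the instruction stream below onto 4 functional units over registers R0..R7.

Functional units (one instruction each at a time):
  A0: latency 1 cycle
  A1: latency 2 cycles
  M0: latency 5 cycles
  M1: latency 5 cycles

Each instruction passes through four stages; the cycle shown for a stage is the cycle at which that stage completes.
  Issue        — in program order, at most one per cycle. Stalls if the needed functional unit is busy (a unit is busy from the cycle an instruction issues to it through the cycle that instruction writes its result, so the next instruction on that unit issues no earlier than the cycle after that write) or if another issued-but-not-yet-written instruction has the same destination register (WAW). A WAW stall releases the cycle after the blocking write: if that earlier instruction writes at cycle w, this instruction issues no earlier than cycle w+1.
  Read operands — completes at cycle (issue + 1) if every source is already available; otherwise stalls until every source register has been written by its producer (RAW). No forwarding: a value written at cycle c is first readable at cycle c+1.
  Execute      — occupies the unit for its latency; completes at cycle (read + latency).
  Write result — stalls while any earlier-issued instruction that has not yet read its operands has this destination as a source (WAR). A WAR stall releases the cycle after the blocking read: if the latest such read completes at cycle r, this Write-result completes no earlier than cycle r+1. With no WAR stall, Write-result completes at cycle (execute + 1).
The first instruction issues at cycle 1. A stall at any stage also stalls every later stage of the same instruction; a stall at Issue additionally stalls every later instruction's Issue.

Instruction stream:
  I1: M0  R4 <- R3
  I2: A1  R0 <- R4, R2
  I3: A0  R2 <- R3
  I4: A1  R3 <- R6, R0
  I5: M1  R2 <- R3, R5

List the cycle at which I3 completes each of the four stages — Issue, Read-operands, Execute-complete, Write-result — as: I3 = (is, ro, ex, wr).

I1: IS=1 RO=2 EX=7 WR=8
I2: IS=2 RO=9 EX=11 WR=12  [RAW R4: wait I1 write@8]
I3: IS=3 RO=4 EX=5 WR=10  [WAR R2: wait I2 read@9]
I4: IS=13 RO=14 EX=16 WR=17  [struct: A1 busy until I2 writes@12]
I5: IS=14 RO=18 EX=23 WR=24  [RAW R3: wait I4 write@17]

I3 = (3, 4, 5, 10)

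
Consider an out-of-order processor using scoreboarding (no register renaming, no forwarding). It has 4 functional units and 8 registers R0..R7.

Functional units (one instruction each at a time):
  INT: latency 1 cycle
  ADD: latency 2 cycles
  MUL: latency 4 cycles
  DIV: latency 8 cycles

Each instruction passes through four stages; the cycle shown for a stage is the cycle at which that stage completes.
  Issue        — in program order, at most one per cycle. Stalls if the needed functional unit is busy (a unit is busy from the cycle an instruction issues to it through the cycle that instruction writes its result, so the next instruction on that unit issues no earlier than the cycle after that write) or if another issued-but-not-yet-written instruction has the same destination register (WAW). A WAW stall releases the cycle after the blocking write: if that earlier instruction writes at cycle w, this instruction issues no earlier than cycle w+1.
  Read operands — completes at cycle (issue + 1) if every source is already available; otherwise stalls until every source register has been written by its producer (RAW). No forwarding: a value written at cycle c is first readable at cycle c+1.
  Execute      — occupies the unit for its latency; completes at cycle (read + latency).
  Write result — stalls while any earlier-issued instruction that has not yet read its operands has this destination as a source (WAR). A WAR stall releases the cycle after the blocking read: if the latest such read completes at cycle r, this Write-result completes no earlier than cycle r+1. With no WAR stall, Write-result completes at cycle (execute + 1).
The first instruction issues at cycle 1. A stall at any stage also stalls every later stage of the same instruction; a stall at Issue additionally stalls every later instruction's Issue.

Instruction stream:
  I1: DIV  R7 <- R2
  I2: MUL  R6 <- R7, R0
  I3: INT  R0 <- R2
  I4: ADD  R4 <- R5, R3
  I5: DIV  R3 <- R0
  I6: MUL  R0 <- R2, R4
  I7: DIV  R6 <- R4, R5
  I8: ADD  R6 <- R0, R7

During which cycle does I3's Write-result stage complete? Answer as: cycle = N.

cycle 1: I1 issues→DIV
cycle 2: I1 reads · I2 issues→MUL
cycle 3: I3 issues→INT
cycle 4: I3 reads · I4 issues→ADD
cycle 5: I3 exec-done · I4 reads
cycle 7: I4 exec-done
cycle 8: I4 writes R4
cycle 10: I1 exec-done
cycle 11: I1 writes R7
cycle 12: I2 reads · I5 issues→DIV
cycle 13: I3 writes R0
cycle 14: I5 reads
cycle 16: I2 exec-done
cycle 17: I2 writes R6
cycle 18: I6 issues→MUL
cycle 19: I6 reads
cycle 22: I5 exec-done
cycle 23: I5 writes R3 · I6 exec-done
cycle 24: I6 writes R0 · I7 issues→DIV
cycle 25: I7 reads
cycle 33: I7 exec-done
cycle 34: I7 writes R6
cycle 35: I8 issues→ADD
cycle 36: I8 reads
cycle 38: I8 exec-done
cycle 39: I8 writes R6

cycle = 13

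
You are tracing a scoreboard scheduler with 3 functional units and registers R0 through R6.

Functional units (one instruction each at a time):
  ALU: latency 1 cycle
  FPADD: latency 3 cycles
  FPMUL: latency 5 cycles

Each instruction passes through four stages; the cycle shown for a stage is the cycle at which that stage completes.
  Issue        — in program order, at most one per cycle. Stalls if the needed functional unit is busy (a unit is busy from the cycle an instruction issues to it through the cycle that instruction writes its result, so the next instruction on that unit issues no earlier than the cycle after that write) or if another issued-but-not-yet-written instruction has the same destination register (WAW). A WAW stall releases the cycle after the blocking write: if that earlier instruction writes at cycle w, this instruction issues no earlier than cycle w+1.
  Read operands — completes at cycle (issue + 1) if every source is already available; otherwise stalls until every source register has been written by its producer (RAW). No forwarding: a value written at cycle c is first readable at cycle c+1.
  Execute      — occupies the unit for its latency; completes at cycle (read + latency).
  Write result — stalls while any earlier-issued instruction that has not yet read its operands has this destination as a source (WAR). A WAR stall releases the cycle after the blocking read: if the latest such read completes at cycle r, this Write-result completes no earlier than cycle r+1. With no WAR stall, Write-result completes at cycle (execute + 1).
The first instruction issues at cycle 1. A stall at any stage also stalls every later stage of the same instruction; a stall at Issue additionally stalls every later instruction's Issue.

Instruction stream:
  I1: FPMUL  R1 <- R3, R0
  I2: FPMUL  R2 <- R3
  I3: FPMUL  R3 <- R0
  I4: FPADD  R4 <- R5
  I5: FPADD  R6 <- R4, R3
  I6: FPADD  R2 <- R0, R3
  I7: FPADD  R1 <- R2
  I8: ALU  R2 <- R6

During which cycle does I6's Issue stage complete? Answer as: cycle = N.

I1 -> (1, 2, 7, 8)
I2 -> (9, 10, 15, 16)  // struct: FPMUL busy until I1 writes@8
I3 -> (17, 18, 23, 24)  // struct: FPMUL busy until I2 writes@16
I4 -> (18, 19, 22, 23)
I5 -> (24, 25, 28, 29)  // struct: FPADD busy until I4 writes@23
I6 -> (30, 31, 34, 35)  // struct: FPADD busy until I5 writes@29
I7 -> (36, 37, 40, 41)  // struct: FPADD busy until I6 writes@35
I8 -> (37, 38, 39, 40)

cycle = 30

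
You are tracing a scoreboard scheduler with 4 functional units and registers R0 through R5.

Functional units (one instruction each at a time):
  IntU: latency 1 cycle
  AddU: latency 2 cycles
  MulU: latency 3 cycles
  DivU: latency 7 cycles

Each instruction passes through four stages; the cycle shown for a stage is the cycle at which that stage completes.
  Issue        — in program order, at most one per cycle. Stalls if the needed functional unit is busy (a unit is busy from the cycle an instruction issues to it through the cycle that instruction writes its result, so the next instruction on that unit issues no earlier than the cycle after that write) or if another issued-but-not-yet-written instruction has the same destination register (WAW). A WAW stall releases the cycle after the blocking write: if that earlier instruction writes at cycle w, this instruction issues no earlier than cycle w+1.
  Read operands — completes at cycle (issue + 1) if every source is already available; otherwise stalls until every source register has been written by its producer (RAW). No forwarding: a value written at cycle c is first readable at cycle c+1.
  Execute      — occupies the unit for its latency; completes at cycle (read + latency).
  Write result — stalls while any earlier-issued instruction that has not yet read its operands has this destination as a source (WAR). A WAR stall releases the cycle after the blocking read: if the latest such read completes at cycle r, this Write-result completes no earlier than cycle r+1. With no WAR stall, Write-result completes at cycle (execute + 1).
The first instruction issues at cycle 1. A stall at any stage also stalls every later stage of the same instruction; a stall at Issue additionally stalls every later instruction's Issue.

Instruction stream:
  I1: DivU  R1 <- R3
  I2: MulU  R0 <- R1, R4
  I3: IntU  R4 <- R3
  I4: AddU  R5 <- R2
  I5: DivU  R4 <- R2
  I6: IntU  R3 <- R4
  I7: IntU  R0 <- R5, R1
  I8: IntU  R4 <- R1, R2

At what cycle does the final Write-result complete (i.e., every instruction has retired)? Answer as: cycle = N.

cycle 1: I1→DivU
cycle 2: I1 RO · I2→MulU
cycle 3: I3→IntU
cycle 4: I3 RO · I4→AddU
cycle 5: I3 EX · I4 RO
cycle 7: I4 EX
cycle 8: I4 WR R5
cycle 9: I1 EX
cycle 10: I1 WR R1
cycle 11: I2 RO
cycle 12: I3 WR R4
cycle 13: I5→DivU
cycle 14: I2 EX · I5 RO · I6→IntU
cycle 15: I2 WR R0
cycle 21: I5 EX
cycle 22: I5 WR R4
cycle 23: I6 RO
cycle 24: I6 EX
cycle 25: I6 WR R3
cycle 26: I7→IntU
cycle 27: I7 RO
cycle 28: I7 EX
cycle 29: I7 WR R0
cycle 30: I8→IntU
cycle 31: I8 RO
cycle 32: I8 EX
cycle 33: I8 WR R4

cycle = 33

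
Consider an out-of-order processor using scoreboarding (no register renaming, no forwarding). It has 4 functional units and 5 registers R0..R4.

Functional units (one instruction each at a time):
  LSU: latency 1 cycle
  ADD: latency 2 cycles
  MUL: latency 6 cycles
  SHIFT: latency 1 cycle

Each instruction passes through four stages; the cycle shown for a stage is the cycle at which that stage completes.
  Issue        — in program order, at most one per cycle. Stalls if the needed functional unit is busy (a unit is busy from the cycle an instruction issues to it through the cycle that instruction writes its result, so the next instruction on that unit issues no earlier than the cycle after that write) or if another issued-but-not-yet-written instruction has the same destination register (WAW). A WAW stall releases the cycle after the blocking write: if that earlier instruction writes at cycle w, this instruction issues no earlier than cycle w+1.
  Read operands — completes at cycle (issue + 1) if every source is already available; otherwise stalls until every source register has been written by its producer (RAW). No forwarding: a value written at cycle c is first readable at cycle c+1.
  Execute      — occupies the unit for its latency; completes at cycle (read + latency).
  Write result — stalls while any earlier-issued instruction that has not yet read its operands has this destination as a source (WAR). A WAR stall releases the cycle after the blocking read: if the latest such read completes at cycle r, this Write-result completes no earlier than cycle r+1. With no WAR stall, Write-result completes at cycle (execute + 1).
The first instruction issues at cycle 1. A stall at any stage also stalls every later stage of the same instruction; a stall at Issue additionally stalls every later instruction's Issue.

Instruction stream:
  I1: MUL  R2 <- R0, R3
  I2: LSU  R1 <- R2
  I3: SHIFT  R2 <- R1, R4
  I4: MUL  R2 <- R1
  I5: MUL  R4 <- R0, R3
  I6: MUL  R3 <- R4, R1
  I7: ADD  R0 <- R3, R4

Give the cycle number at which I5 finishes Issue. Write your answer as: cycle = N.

t=1  I1 issues→MUL
t=2  I1 reads · I2 issues→LSU
t=8  I1 exec-done
t=9  I1 writes R2
t=10  I2 reads · I3 issues→SHIFT
t=11  I2 exec-done
t=12  I2 writes R1
t=13  I3 reads
t=14  I3 exec-done
t=15  I3 writes R2
t=16  I4 issues→MUL
t=17  I4 reads
t=23  I4 exec-done
t=24  I4 writes R2
t=25  I5 issues→MUL
t=26  I5 reads
t=32  I5 exec-done
t=33  I5 writes R4
t=34  I6 issues→MUL
t=35  I6 reads · I7 issues→ADD
t=41  I6 exec-done
t=42  I6 writes R3
t=43  I7 reads
t=45  I7 exec-done
t=46  I7 writes R0

cycle = 25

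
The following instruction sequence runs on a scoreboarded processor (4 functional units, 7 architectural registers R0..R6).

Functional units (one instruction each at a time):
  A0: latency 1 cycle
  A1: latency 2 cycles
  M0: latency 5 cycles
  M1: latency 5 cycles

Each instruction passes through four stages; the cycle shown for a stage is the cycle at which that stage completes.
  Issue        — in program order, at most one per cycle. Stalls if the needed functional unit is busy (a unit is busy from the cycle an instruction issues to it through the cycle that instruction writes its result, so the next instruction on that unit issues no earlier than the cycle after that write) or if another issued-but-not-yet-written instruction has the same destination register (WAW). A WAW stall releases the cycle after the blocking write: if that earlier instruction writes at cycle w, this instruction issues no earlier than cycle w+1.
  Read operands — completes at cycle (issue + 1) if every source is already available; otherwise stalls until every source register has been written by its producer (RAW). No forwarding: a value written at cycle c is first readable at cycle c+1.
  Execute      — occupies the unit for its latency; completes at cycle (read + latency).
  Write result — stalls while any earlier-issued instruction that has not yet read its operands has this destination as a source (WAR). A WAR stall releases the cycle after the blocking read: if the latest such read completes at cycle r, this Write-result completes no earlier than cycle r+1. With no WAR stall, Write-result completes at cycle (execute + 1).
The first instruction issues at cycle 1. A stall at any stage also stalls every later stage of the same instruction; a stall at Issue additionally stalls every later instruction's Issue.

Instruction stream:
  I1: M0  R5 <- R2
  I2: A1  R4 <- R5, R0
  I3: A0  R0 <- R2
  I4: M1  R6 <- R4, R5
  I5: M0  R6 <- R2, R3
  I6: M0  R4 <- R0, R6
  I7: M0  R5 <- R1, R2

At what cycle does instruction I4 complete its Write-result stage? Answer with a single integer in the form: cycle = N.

cycle = 19

[1] I1 dispatched to M0
[2] I1 operands ready | I2 dispatched to A1
[3] I3 dispatched to A0
[4] I3 operands ready | I4 dispatched to M1
[5] I3 complete
[7] I1 complete
[8] R5←I1
[9] I2 operands ready
[10] R0←I3
[11] I2 complete
[12] R4←I2
[13] I4 operands ready
[18] I4 complete
[19] R6←I4
[20] I5 dispatched to M0
[21] I5 operands ready
[26] I5 complete
[27] R6←I5
[28] I6 dispatched to M0
[29] I6 operands ready
[34] I6 complete
[35] R4←I6
[36] I7 dispatched to M0
[37] I7 operands ready
[42] I7 complete
[43] R5←I7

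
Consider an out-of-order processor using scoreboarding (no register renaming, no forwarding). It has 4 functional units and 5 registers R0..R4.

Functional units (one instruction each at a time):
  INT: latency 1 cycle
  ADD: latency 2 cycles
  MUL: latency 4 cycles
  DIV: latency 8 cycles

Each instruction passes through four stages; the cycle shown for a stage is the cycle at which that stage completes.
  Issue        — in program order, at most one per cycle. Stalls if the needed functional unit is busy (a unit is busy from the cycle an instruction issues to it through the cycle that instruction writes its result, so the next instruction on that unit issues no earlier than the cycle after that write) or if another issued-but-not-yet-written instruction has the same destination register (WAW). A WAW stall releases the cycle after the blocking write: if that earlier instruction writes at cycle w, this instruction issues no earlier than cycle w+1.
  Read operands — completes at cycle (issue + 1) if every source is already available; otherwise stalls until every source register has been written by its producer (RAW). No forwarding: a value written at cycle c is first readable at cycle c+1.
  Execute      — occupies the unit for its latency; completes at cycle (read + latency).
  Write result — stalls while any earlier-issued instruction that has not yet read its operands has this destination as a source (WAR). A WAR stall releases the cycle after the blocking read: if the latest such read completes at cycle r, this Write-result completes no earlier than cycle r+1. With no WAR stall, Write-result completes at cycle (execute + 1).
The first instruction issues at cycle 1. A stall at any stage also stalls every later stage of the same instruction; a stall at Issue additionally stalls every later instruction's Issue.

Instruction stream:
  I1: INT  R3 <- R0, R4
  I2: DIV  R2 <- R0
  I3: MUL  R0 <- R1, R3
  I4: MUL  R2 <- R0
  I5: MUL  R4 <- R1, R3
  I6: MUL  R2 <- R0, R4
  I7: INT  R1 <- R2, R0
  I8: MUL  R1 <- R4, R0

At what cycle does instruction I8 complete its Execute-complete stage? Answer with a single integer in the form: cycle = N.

cycle = 42

cycle 1: I1→INT
cycle 2: I1 RO, I2→DIV
cycle 3: I1 EX, I2 RO, I3→MUL
cycle 4: I1 WR R3
cycle 5: I3 RO
cycle 9: I3 EX
cycle 10: I3 WR R0
cycle 11: I2 EX
cycle 12: I2 WR R2
cycle 13: I4→MUL
cycle 14: I4 RO
cycle 18: I4 EX
cycle 19: I4 WR R2
cycle 20: I5→MUL
cycle 21: I5 RO
cycle 25: I5 EX
cycle 26: I5 WR R4
cycle 27: I6→MUL
cycle 28: I6 RO, I7→INT
cycle 32: I6 EX
cycle 33: I6 WR R2
cycle 34: I7 RO
cycle 35: I7 EX
cycle 36: I7 WR R1
cycle 37: I8→MUL
cycle 38: I8 RO
cycle 42: I8 EX
cycle 43: I8 WR R1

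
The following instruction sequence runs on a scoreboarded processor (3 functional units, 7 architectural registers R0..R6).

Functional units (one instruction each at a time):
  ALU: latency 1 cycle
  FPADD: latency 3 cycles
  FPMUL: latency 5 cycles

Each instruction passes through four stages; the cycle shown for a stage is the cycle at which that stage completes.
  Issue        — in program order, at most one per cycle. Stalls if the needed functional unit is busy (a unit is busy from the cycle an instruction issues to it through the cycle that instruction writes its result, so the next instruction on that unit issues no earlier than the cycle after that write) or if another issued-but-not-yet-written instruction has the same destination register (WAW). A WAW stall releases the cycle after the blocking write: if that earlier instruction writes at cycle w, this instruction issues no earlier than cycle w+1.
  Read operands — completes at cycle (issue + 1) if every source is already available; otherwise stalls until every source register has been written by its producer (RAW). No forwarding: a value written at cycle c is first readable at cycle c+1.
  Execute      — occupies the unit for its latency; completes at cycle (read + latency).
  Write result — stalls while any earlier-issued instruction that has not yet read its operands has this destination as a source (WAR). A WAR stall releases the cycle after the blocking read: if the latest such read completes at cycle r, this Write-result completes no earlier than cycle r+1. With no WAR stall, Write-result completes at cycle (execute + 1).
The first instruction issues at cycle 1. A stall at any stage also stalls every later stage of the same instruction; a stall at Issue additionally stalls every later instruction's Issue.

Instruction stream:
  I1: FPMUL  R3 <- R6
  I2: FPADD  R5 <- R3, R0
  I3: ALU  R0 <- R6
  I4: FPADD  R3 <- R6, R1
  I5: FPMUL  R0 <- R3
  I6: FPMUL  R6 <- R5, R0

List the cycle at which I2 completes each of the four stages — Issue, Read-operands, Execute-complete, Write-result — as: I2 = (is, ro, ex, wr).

I2 = (2, 9, 12, 13)

c1: issue I1 (FPMUL)
c2: I1 read-ops, issue I2 (FPADD)
c3: issue I3 (ALU)
c4: I3 read-ops
c5: I3 finished on ALU
c7: I1 finished on FPMUL
c8: I1→R3
c9: I2 read-ops
c10: I3→R0
c12: I2 finished on FPADD
c13: I2→R5
c14: issue I4 (FPADD)
c15: I4 read-ops, issue I5 (FPMUL)
c18: I4 finished on FPADD
c19: I4→R3
c20: I5 read-ops
c25: I5 finished on FPMUL
c26: I5→R0
c27: issue I6 (FPMUL)
c28: I6 read-ops
c33: I6 finished on FPMUL
c34: I6→R6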